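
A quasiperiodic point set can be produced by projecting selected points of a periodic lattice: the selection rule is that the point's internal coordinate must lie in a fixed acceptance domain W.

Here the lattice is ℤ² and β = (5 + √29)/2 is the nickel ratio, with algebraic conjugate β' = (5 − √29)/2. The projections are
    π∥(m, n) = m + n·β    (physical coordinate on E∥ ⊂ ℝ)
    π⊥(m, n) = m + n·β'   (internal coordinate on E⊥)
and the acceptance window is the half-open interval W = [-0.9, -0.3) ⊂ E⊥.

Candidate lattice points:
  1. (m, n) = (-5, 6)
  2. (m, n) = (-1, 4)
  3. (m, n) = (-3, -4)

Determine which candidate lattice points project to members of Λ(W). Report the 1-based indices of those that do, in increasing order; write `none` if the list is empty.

none

Numerically β ≈ 5.1926 and β' = −1/β ≈ -0.1926.
candidate 1: (m,n)=(-5,6) → π∥ = -5+6·β ≈ 26.1555, π⊥ = -5+6·β' ≈ -6.1555 ∉ [-0.9, -0.3) ⇒ out
candidate 2: (m,n)=(-1,4) → π∥ = -1+4·β ≈ 19.7703, π⊥ = -1+4·β' ≈ -1.7703 ∉ [-0.9, -0.3) ⇒ out
candidate 3: (m,n)=(-3,-4) → π∥ = -3-4·β ≈ -23.7703, π⊥ = -3-4·β' ≈ -2.2297 ∉ [-0.9, -0.3) ⇒ out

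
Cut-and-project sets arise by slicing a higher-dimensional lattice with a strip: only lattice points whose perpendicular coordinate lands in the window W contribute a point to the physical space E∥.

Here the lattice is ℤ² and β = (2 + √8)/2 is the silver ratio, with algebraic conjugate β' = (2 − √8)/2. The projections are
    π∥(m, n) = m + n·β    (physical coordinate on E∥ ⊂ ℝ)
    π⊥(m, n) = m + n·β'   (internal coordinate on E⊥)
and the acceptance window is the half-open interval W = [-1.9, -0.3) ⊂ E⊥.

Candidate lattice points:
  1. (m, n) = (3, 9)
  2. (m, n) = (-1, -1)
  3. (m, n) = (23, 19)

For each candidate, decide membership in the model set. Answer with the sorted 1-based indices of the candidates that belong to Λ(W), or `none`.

1, 2

Compute β' = (2−√8)/2 = -0.4142, so π⊥(m,n) = m -0.4142·n.
[1] lift (3,9): star map gives -0.7279; window check -1.9 ≤ -0.7279 < -0.3 is true → IN Λ
[2] lift (-1,-1): star map gives -0.5858; window check -1.9 ≤ -0.5858 < -0.3 is true → IN Λ
[3] lift (23,19): star map gives 15.1299; window check -1.9 ≤ 15.1299 < -0.3 is false → out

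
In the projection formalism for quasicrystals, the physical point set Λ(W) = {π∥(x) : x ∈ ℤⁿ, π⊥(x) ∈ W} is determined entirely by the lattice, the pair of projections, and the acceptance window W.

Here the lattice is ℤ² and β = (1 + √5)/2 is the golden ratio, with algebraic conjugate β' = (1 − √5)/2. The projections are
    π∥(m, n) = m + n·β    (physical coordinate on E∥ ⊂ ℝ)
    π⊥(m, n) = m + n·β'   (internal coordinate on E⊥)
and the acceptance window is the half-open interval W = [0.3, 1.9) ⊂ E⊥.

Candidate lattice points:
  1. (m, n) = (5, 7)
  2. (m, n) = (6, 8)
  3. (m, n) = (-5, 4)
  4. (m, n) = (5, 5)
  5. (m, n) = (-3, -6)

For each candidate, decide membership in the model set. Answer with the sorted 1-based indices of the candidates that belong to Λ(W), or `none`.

β' = (1−√5)/2 ≈ -0.6180.
[1] lift (5,7): star map gives 0.6738; window check 0.3 ≤ 0.6738 < 1.9 is true → IN Λ
[2] lift (6,8): star map gives 1.0557; window check 0.3 ≤ 1.0557 < 1.9 is true → IN Λ
[3] lift (-5,4): star map gives -7.4721; window check 0.3 ≤ -7.4721 < 1.9 is false → out
[4] lift (5,5): star map gives 1.9098; window check 0.3 ≤ 1.9098 < 1.9 is false → out
[5] lift (-3,-6): star map gives 0.7082; window check 0.3 ≤ 0.7082 < 1.9 is true → IN Λ

1, 2, 5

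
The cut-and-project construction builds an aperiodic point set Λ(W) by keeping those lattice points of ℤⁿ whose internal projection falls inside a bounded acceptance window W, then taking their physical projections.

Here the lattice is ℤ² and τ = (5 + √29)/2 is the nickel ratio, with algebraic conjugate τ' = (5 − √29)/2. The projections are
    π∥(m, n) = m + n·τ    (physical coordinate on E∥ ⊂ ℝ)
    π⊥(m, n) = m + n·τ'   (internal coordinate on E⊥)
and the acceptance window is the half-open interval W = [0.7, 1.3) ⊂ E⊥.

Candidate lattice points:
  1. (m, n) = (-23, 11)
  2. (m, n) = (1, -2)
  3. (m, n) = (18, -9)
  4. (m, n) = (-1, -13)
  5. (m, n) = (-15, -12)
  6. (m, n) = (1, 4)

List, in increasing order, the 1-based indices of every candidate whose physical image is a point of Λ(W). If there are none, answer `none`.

none

τ' = (5−√29)/2 ≈ -0.192582.
candidate 1: (m,n)=(-23,11) → π∥ = -23+11·τ ≈ 34.118406, π⊥ = -23+11·τ' ≈ -25.118406 ∉ [0.7, 1.3) ⇒ out
candidate 2: (m,n)=(1,-2) → π∥ = 1-2·τ ≈ -9.385165, π⊥ = 1-2·τ' ≈ 1.385165 ∉ [0.7, 1.3) ⇒ out
candidate 3: (m,n)=(18,-9) → π∥ = 18-9·τ ≈ -28.733242, π⊥ = 18-9·τ' ≈ 19.733242 ∉ [0.7, 1.3) ⇒ out
candidate 4: (m,n)=(-1,-13) → π∥ = -1-13·τ ≈ -68.503571, π⊥ = -1-13·τ' ≈ 1.503571 ∉ [0.7, 1.3) ⇒ out
candidate 5: (m,n)=(-15,-12) → π∥ = -15-12·τ ≈ -77.310989, π⊥ = -15-12·τ' ≈ -12.689011 ∉ [0.7, 1.3) ⇒ out
candidate 6: (m,n)=(1,4) → π∥ = 1+4·τ ≈ 21.770330, π⊥ = 1+4·τ' ≈ 0.229670 ∉ [0.7, 1.3) ⇒ out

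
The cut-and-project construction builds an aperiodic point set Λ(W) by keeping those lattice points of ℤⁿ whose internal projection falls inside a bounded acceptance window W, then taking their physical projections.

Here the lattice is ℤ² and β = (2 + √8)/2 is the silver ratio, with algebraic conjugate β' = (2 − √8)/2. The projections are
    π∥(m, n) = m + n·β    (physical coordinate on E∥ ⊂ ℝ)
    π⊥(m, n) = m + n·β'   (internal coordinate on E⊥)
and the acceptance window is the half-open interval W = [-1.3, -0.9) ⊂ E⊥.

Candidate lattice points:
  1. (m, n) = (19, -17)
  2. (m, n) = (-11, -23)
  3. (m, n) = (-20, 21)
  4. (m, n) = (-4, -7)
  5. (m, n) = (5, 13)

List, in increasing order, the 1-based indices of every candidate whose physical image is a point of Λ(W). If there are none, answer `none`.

4

Compute β' = (2−√8)/2 = -0.414214, so π⊥(m,n) = m -0.414214·n.
[1] lift (19,-17): star map gives 26.041631; window check -1.3 ≤ 26.041631 < -0.9 is false → out
[2] lift (-11,-23): star map gives -1.473088; window check -1.3 ≤ -1.473088 < -0.9 is false → out
[3] lift (-20,21): star map gives -28.698485; window check -1.3 ≤ -28.698485 < -0.9 is false → out
[4] lift (-4,-7): star map gives -1.100505; window check -1.3 ≤ -1.100505 < -0.9 is true → IN Λ
[5] lift (5,13): star map gives -0.384776; window check -1.3 ≤ -0.384776 < -0.9 is false → out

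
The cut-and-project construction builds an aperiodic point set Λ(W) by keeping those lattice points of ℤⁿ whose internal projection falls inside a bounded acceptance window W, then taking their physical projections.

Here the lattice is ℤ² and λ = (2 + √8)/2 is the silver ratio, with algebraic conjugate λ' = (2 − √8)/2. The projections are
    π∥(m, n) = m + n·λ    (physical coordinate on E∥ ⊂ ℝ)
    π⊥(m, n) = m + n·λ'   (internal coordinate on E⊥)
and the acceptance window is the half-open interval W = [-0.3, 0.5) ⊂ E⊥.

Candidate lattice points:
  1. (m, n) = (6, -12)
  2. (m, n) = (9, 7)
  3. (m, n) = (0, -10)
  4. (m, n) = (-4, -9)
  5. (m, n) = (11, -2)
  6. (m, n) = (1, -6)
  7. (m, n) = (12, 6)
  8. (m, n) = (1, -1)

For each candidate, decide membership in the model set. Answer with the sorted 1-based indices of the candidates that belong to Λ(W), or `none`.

Numerically λ ≈ 2.4142 and λ' = −1/λ ≈ -0.4142.
#1 (6,-12): internal coord 6 + (-12)·λ' = +10.9706; +10.9706 ∉ [-0.3, 0.5) → out
#2 (9,7): internal coord 9 + (7)·λ' = +6.1005; +6.1005 ∉ [-0.3, 0.5) → out
#3 (0,-10): internal coord 0 + (-10)·λ' = +4.1421; +4.1421 ∉ [-0.3, 0.5) → out
#4 (-4,-9): internal coord -4 + (-9)·λ' = -0.2721; -0.2721 ∈ [-0.3, 0.5) → IN Λ
#5 (11,-2): internal coord 11 + (-2)·λ' = +11.8284; +11.8284 ∉ [-0.3, 0.5) → out
#6 (1,-6): internal coord 1 + (-6)·λ' = +3.4853; +3.4853 ∉ [-0.3, 0.5) → out
#7 (12,6): internal coord 12 + (6)·λ' = +9.5147; +9.5147 ∉ [-0.3, 0.5) → out
#8 (1,-1): internal coord 1 + (-1)·λ' = +1.4142; +1.4142 ∉ [-0.3, 0.5) → out

4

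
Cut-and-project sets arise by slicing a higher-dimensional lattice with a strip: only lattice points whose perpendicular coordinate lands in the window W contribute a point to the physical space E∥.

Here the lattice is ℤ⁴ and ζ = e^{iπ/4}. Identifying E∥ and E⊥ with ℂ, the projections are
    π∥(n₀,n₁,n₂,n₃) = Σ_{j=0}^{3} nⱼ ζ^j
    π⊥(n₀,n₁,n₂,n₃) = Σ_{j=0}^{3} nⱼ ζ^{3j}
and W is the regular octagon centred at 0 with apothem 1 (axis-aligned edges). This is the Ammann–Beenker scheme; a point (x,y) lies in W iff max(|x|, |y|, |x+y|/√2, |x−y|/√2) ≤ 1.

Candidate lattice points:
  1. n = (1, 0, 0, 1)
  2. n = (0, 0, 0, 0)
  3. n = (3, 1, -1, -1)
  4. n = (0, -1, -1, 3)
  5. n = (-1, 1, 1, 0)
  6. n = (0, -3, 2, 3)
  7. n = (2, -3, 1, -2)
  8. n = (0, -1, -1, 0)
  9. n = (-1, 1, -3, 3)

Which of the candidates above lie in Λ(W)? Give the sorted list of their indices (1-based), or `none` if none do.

With ζ = e^{iπ/4} the internal vectors are ζ^0,ζ^3,ζ^6,ζ^9.
candidate 1: n = (1, 0, 0, 1) → π⊥ ≈ (+1.70711, +0.70711); max(|x|,|y|,|x±y|/√2) = 1.70711 > 1 ⇒ ∉ W
candidate 2: n = (0, 0, 0, 0) → π⊥ ≈ (+0.00000, +0.00000); max(|x|,|y|,|x±y|/√2) = 0.00000 ≤ 1 ⇒ ∈ W
candidate 3: n = (3, 1, -1, -1) → π⊥ ≈ (+1.58579, +1.00000); max(|x|,|y|,|x±y|/√2) = 1.82843 > 1 ⇒ ∉ W
candidate 4: n = (0, -1, -1, 3) → π⊥ ≈ (+2.82843, +2.41421); max(|x|,|y|,|x±y|/√2) = 3.70711 > 1 ⇒ ∉ W
candidate 5: n = (-1, 1, 1, 0) → π⊥ ≈ (-1.70711, -0.29289); max(|x|,|y|,|x±y|/√2) = 1.70711 > 1 ⇒ ∉ W
candidate 6: n = (0, -3, 2, 3) → π⊥ ≈ (+4.24264, -2.00000); max(|x|,|y|,|x±y|/√2) = 4.41421 > 1 ⇒ ∉ W
candidate 7: n = (2, -3, 1, -2) → π⊥ ≈ (+2.70711, -4.53553); max(|x|,|y|,|x±y|/√2) = 5.12132 > 1 ⇒ ∉ W
candidate 8: n = (0, -1, -1, 0) → π⊥ ≈ (+0.70711, +0.29289); max(|x|,|y|,|x±y|/√2) = 0.70711 ≤ 1 ⇒ ∈ W
candidate 9: n = (-1, 1, -3, 3) → π⊥ ≈ (+0.41421, +5.82843); max(|x|,|y|,|x±y|/√2) = 5.82843 > 1 ⇒ ∉ W

2, 8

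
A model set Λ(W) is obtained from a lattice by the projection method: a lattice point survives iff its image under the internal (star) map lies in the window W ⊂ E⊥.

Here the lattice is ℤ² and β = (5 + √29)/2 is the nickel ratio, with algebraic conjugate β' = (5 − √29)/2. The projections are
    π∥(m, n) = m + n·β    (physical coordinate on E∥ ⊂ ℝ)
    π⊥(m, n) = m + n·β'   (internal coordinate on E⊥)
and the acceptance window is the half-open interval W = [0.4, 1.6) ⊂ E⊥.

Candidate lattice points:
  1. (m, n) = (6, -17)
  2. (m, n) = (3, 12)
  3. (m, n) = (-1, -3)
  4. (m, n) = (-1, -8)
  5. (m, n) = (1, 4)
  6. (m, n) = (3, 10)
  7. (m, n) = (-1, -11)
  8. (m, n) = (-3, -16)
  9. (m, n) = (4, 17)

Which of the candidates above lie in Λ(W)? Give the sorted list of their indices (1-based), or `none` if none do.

Numerically β ≈ 5.1926 and β' = −1/β ≈ -0.1926.
#1 (6,-17): internal coord 6 + (-17)·β' = +9.2739; +9.2739 ∉ [0.4, 1.6) → out
#2 (3,12): internal coord 3 + (12)·β' = +0.6890; +0.6890 ∈ [0.4, 1.6) → IN Λ
#3 (-1,-3): internal coord -1 + (-3)·β' = -0.4223; -0.4223 ∉ [0.4, 1.6) → out
#4 (-1,-8): internal coord -1 + (-8)·β' = +0.5407; +0.5407 ∈ [0.4, 1.6) → IN Λ
#5 (1,4): internal coord 1 + (4)·β' = +0.2297; +0.2297 ∉ [0.4, 1.6) → out
#6 (3,10): internal coord 3 + (10)·β' = +1.0742; +1.0742 ∈ [0.4, 1.6) → IN Λ
#7 (-1,-11): internal coord -1 + (-11)·β' = +1.1184; +1.1184 ∈ [0.4, 1.6) → IN Λ
#8 (-3,-16): internal coord -3 + (-16)·β' = +0.0813; +0.0813 ∉ [0.4, 1.6) → out
#9 (4,17): internal coord 4 + (17)·β' = +0.7261; +0.7261 ∈ [0.4, 1.6) → IN Λ

2, 4, 6, 7, 9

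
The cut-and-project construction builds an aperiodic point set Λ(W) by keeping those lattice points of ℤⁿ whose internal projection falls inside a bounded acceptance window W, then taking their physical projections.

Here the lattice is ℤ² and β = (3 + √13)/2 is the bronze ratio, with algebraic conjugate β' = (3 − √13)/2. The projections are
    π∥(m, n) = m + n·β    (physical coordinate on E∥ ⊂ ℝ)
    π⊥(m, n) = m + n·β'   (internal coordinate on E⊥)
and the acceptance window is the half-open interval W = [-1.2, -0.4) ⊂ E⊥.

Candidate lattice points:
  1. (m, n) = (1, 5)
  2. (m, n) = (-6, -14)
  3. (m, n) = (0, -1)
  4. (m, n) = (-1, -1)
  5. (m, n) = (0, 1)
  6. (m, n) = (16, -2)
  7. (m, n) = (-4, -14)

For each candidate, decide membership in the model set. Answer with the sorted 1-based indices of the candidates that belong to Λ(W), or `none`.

Numerically β ≈ 3.3028 and β' = −1/β ≈ -0.3028.
candidate 1: (m,n)=(1,5) → π∥ = 1+5·β ≈ 17.5139, π⊥ = 1+5·β' ≈ -0.5139 ∈ [-1.2, -0.4) ⇒ IN Λ
candidate 2: (m,n)=(-6,-14) → π∥ = -6-14·β ≈ -52.2389, π⊥ = -6-14·β' ≈ -1.7611 ∉ [-1.2, -0.4) ⇒ out
candidate 3: (m,n)=(0,-1) → π∥ = 0-1·β ≈ -3.3028, π⊥ = 0-1·β' ≈ 0.3028 ∉ [-1.2, -0.4) ⇒ out
candidate 4: (m,n)=(-1,-1) → π∥ = -1-1·β ≈ -4.3028, π⊥ = -1-1·β' ≈ -0.6972 ∈ [-1.2, -0.4) ⇒ IN Λ
candidate 5: (m,n)=(0,1) → π∥ = 0+1·β ≈ 3.3028, π⊥ = 0+1·β' ≈ -0.3028 ∉ [-1.2, -0.4) ⇒ out
candidate 6: (m,n)=(16,-2) → π∥ = 16-2·β ≈ 9.3944, π⊥ = 16-2·β' ≈ 16.6056 ∉ [-1.2, -0.4) ⇒ out
candidate 7: (m,n)=(-4,-14) → π∥ = -4-14·β ≈ -50.2389, π⊥ = -4-14·β' ≈ 0.2389 ∉ [-1.2, -0.4) ⇒ out

1, 4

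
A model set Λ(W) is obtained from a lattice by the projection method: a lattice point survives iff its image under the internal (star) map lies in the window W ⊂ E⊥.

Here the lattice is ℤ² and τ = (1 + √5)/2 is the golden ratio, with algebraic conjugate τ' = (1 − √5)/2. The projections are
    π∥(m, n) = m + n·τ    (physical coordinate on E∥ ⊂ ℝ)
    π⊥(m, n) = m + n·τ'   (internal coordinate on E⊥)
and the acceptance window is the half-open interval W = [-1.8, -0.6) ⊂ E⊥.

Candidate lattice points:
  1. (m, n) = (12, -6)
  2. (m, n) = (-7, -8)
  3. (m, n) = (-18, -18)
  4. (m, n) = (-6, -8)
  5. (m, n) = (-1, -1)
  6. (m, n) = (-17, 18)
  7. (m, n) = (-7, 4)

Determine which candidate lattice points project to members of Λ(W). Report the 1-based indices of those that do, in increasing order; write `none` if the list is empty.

Compute τ' = (1−√5)/2 = -0.6180, so π⊥(m,n) = m -0.6180·n.
#1 (12,-6): internal coord 12 + (-6)·τ' = +15.7082; +15.7082 ∉ [-1.8, -0.6) → out
#2 (-7,-8): internal coord -7 + (-8)·τ' = -2.0557; -2.0557 ∉ [-1.8, -0.6) → out
#3 (-18,-18): internal coord -18 + (-18)·τ' = -6.8754; -6.8754 ∉ [-1.8, -0.6) → out
#4 (-6,-8): internal coord -6 + (-8)·τ' = -1.0557; -1.0557 ∈ [-1.8, -0.6) → IN Λ
#5 (-1,-1): internal coord -1 + (-1)·τ' = -0.3820; -0.3820 ∉ [-1.8, -0.6) → out
#6 (-17,18): internal coord -17 + (18)·τ' = -28.1246; -28.1246 ∉ [-1.8, -0.6) → out
#7 (-7,4): internal coord -7 + (4)·τ' = -9.4721; -9.4721 ∉ [-1.8, -0.6) → out

4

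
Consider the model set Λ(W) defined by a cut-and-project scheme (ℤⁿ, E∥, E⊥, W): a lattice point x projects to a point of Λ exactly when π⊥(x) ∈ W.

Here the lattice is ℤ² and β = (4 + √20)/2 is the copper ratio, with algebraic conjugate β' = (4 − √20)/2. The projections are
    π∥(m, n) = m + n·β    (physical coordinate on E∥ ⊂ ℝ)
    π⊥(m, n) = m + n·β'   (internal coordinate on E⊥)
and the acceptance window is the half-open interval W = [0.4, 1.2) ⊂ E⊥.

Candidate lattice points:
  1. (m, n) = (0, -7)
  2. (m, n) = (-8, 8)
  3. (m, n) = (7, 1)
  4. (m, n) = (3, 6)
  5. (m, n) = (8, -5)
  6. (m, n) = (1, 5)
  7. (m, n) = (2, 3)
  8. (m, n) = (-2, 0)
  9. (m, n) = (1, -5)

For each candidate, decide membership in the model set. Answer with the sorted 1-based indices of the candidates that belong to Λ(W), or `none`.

none

Numerically β ≈ 4.236068 and β' = −1/β ≈ -0.236068.
#1 (0,-7): internal coord 0 + (-7)·β' = +1.652476; +1.652476 ∉ [0.4, 1.2) → out
#2 (-8,8): internal coord -8 + (8)·β' = -9.888544; -9.888544 ∉ [0.4, 1.2) → out
#3 (7,1): internal coord 7 + (1)·β' = +6.763932; +6.763932 ∉ [0.4, 1.2) → out
#4 (3,6): internal coord 3 + (6)·β' = +1.583592; +1.583592 ∉ [0.4, 1.2) → out
#5 (8,-5): internal coord 8 + (-5)·β' = +9.180340; +9.180340 ∉ [0.4, 1.2) → out
#6 (1,5): internal coord 1 + (5)·β' = -0.180340; -0.180340 ∉ [0.4, 1.2) → out
#7 (2,3): internal coord 2 + (3)·β' = +1.291796; +1.291796 ∉ [0.4, 1.2) → out
#8 (-2,0): internal coord -2 + (0)·β' = -2.000000; -2.000000 ∉ [0.4, 1.2) → out
#9 (1,-5): internal coord 1 + (-5)·β' = +2.180340; +2.180340 ∉ [0.4, 1.2) → out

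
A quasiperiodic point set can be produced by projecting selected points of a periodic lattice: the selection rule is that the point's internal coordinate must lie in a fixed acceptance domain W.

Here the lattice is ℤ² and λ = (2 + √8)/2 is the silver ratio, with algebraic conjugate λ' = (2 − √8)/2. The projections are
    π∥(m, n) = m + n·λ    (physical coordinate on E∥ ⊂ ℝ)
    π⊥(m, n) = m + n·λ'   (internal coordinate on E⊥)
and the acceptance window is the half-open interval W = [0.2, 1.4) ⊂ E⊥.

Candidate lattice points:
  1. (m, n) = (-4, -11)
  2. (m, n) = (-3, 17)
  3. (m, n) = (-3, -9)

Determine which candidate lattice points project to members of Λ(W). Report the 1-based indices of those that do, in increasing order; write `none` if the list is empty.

1, 3

Numerically λ ≈ 2.41421 and λ' = −1/λ ≈ -0.41421.
#1 (-4,-11): internal coord -4 + (-11)·λ' = +0.55635; +0.55635 ∈ [0.2, 1.4) → IN Λ
#2 (-3,17): internal coord -3 + (17)·λ' = -10.04163; -10.04163 ∉ [0.2, 1.4) → out
#3 (-3,-9): internal coord -3 + (-9)·λ' = +0.72792; +0.72792 ∈ [0.2, 1.4) → IN Λ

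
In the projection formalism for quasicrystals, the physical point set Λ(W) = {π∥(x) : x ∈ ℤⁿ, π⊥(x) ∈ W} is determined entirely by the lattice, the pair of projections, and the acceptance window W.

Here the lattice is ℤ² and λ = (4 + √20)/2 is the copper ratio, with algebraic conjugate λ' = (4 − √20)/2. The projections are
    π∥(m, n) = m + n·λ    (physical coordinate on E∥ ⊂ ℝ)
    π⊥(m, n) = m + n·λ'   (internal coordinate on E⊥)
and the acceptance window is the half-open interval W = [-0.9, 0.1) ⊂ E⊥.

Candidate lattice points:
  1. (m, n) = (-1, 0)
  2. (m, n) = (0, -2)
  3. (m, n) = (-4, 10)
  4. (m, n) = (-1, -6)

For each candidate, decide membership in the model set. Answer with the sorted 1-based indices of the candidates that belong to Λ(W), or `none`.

Numerically λ ≈ 4.23607 and λ' = −1/λ ≈ -0.23607.
[1] lift (-1,0): star map gives -1.00000; window check -0.9 ≤ -1.00000 < 0.1 is false → out
[2] lift (0,-2): star map gives 0.47214; window check -0.9 ≤ 0.47214 < 0.1 is false → out
[3] lift (-4,10): star map gives -6.36068; window check -0.9 ≤ -6.36068 < 0.1 is false → out
[4] lift (-1,-6): star map gives 0.41641; window check -0.9 ≤ 0.41641 < 0.1 is false → out

none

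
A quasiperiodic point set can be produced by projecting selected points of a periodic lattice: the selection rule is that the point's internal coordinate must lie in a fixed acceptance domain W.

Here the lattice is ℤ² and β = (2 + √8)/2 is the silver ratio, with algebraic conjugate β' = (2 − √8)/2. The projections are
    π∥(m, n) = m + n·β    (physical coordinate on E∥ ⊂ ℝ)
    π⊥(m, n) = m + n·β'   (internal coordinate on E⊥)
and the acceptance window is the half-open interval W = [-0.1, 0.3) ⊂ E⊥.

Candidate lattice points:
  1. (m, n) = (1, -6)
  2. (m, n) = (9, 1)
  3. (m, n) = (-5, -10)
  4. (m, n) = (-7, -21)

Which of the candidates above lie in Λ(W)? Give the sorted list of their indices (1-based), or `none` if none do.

none

Compute β' = (2−√8)/2 = -0.41421, so π⊥(m,n) = m -0.41421·n.
candidate 1: (m,n)=(1,-6) → π∥ = 1-6·β ≈ -13.48528, π⊥ = 1-6·β' ≈ 3.48528 ∉ [-0.1, 0.3) ⇒ out
candidate 2: (m,n)=(9,1) → π∥ = 9+1·β ≈ 11.41421, π⊥ = 9+1·β' ≈ 8.58579 ∉ [-0.1, 0.3) ⇒ out
candidate 3: (m,n)=(-5,-10) → π∥ = -5-10·β ≈ -29.14214, π⊥ = -5-10·β' ≈ -0.85786 ∉ [-0.1, 0.3) ⇒ out
candidate 4: (m,n)=(-7,-21) → π∥ = -7-21·β ≈ -57.69848, π⊥ = -7-21·β' ≈ 1.69848 ∉ [-0.1, 0.3) ⇒ out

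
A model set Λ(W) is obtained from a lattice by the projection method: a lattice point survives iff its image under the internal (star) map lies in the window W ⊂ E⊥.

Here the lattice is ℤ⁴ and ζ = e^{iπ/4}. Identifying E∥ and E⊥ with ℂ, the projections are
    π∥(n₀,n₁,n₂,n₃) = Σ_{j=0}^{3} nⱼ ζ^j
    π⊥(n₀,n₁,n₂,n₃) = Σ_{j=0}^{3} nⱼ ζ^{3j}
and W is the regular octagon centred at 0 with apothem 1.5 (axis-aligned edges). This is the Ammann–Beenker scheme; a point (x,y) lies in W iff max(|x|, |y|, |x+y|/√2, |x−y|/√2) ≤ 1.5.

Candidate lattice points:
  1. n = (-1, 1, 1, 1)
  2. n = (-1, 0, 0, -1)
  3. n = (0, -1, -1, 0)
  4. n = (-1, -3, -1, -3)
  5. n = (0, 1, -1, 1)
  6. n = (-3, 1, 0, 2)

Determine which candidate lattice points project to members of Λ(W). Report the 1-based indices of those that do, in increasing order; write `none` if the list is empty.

Internal map: ζ^{3j} for j=0..3 gives (1,0), (−√2/2,√2/2), (0,−1), (√2/2,√2/2).
#1 (-1, 1, 1, 1): internal (-1.000000, 0.414214); octagon support 1.000000 vs apothem 1.5 → ∈ W
#2 (-1, 0, 0, -1): internal (-1.707107, -0.707107); octagon support 1.707107 vs apothem 1.5 → ∉ W
#3 (0, -1, -1, 0): internal (0.707107, 0.292893); octagon support 0.707107 vs apothem 1.5 → ∈ W
#4 (-1, -3, -1, -3): internal (-1.000000, -3.242641); octagon support 3.242641 vs apothem 1.5 → ∉ W
#5 (0, 1, -1, 1): internal (0.000000, 2.414214); octagon support 2.414214 vs apothem 1.5 → ∉ W
#6 (-3, 1, 0, 2): internal (-2.292893, 2.121320); octagon support 3.121320 vs apothem 1.5 → ∉ W

1, 3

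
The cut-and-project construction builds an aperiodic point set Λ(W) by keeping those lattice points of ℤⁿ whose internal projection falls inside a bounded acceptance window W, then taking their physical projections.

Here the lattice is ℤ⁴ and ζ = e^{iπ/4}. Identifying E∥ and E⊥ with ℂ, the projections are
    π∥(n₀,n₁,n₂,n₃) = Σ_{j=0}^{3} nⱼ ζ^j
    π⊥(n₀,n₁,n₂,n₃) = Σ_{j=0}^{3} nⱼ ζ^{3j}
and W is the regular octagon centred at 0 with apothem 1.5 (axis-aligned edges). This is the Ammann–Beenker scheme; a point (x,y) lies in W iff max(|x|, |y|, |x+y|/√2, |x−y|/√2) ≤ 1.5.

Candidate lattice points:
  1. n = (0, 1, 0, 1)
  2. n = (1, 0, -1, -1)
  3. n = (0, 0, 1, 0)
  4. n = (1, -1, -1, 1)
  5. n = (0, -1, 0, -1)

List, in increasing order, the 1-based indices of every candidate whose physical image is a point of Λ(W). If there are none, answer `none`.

With ζ = e^{iπ/4} the internal vectors are ζ^0,ζ^3,ζ^6,ζ^9.
#1 (0, 1, 0, 1): internal (0.000000, 1.414214); octagon support 1.414214 vs apothem 1.5 → ∈ W
#2 (1, 0, -1, -1): internal (0.292893, 0.292893); octagon support 0.414214 vs apothem 1.5 → ∈ W
#3 (0, 0, 1, 0): internal (0.000000, -1.000000); octagon support 1.000000 vs apothem 1.5 → ∈ W
#4 (1, -1, -1, 1): internal (2.414214, 1.000000); octagon support 2.414214 vs apothem 1.5 → ∉ W
#5 (0, -1, 0, -1): internal (0.000000, -1.414214); octagon support 1.414214 vs apothem 1.5 → ∈ W

1, 2, 3, 5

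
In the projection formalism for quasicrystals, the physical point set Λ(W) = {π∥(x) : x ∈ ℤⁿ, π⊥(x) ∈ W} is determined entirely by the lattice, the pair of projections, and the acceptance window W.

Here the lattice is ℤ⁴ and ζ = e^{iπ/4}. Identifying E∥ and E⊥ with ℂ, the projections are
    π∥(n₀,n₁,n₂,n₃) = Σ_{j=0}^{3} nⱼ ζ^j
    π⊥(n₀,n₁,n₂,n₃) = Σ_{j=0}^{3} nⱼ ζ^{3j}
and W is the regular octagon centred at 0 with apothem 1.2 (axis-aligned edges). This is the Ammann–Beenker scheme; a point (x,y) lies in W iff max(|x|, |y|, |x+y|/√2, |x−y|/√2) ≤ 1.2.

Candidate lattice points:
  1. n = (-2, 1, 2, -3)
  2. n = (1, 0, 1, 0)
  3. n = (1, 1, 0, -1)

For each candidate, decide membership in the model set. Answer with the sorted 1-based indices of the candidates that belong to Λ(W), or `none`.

With ζ = e^{iπ/4} the internal vectors are ζ^0,ζ^3,ζ^6,ζ^9.
candidate 1: n = (-2, 1, 2, -3) → π⊥ ≈ (-4.8284, -3.4142); max(|x|,|y|,|x±y|/√2) = 5.8284 > 1.2 ⇒ ∉ W
candidate 2: n = (1, 0, 1, 0) → π⊥ ≈ (+1.0000, -1.0000); max(|x|,|y|,|x±y|/√2) = 1.4142 > 1.2 ⇒ ∉ W
candidate 3: n = (1, 1, 0, -1) → π⊥ ≈ (-0.4142, +0.0000); max(|x|,|y|,|x±y|/√2) = 0.4142 ≤ 1.2 ⇒ ∈ W

3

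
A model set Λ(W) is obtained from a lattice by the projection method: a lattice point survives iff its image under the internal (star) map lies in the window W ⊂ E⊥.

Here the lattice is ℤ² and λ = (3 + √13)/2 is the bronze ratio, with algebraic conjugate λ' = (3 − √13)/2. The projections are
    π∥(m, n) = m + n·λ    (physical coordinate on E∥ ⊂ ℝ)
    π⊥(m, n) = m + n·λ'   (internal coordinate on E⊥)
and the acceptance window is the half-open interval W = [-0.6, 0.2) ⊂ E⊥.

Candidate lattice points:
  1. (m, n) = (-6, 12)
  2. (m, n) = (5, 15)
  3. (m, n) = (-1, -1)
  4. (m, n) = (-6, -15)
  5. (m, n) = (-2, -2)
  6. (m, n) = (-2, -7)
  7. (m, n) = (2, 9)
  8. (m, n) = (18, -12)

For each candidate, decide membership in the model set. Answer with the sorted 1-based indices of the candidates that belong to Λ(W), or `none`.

λ' = (3−√13)/2 ≈ -0.302776.
[1] lift (-6,12): star map gives -9.633308; window check -0.6 ≤ -9.633308 < 0.2 is false → out
[2] lift (5,15): star map gives 0.458365; window check -0.6 ≤ 0.458365 < 0.2 is false → out
[3] lift (-1,-1): star map gives -0.697224; window check -0.6 ≤ -0.697224 < 0.2 is false → out
[4] lift (-6,-15): star map gives -1.458365; window check -0.6 ≤ -1.458365 < 0.2 is false → out
[5] lift (-2,-2): star map gives -1.394449; window check -0.6 ≤ -1.394449 < 0.2 is false → out
[6] lift (-2,-7): star map gives 0.119429; window check -0.6 ≤ 0.119429 < 0.2 is true → IN Λ
[7] lift (2,9): star map gives -0.724981; window check -0.6 ≤ -0.724981 < 0.2 is false → out
[8] lift (18,-12): star map gives 21.633308; window check -0.6 ≤ 21.633308 < 0.2 is false → out

6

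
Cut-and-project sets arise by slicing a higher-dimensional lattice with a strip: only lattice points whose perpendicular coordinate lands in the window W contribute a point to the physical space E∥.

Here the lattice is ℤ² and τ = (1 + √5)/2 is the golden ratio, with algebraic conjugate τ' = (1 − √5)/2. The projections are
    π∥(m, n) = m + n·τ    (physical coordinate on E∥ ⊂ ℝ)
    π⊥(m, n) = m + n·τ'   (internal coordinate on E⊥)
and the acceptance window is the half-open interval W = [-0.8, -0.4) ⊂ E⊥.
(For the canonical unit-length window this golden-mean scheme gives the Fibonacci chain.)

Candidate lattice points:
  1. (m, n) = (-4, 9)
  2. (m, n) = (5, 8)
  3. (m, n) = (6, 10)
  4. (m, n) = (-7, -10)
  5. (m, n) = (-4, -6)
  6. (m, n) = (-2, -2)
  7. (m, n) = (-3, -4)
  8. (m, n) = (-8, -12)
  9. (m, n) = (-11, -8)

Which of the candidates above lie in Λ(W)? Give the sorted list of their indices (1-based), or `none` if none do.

6, 7, 8

Compute τ' = (1−√5)/2 = -0.618034, so π⊥(m,n) = m -0.618034·n.
#1 (-4,9): internal coord -4 + (9)·τ' = -9.562306; -9.562306 ∉ [-0.8, -0.4) → out
#2 (5,8): internal coord 5 + (8)·τ' = +0.055728; +0.055728 ∉ [-0.8, -0.4) → out
#3 (6,10): internal coord 6 + (10)·τ' = -0.180340; -0.180340 ∉ [-0.8, -0.4) → out
#4 (-7,-10): internal coord -7 + (-10)·τ' = -0.819660; -0.819660 ∉ [-0.8, -0.4) → out
#5 (-4,-6): internal coord -4 + (-6)·τ' = -0.291796; -0.291796 ∉ [-0.8, -0.4) → out
#6 (-2,-2): internal coord -2 + (-2)·τ' = -0.763932; -0.763932 ∈ [-0.8, -0.4) → IN Λ
#7 (-3,-4): internal coord -3 + (-4)·τ' = -0.527864; -0.527864 ∈ [-0.8, -0.4) → IN Λ
#8 (-8,-12): internal coord -8 + (-12)·τ' = -0.583592; -0.583592 ∈ [-0.8, -0.4) → IN Λ
#9 (-11,-8): internal coord -11 + (-8)·τ' = -6.055728; -6.055728 ∉ [-0.8, -0.4) → out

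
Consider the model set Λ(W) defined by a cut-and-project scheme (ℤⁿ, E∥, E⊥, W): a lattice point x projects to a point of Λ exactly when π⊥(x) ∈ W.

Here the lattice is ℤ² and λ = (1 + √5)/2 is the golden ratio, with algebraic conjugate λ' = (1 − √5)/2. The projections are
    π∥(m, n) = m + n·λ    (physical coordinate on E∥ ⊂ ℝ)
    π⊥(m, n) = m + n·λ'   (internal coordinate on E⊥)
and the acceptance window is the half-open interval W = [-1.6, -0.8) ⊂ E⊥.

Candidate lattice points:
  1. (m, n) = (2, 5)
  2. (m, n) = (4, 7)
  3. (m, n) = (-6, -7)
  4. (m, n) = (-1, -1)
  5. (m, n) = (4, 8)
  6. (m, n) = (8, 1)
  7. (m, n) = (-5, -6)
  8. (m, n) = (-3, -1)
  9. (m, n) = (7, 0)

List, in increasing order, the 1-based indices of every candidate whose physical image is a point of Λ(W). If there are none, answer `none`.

Numerically λ ≈ 1.618034 and λ' = −1/λ ≈ -0.618034.
candidate 1: (m,n)=(2,5) → π∥ = 2+5·λ ≈ 10.090170, π⊥ = 2+5·λ' ≈ -1.090170 ∈ [-1.6, -0.8) ⇒ IN Λ
candidate 2: (m,n)=(4,7) → π∥ = 4+7·λ ≈ 15.326238, π⊥ = 4+7·λ' ≈ -0.326238 ∉ [-1.6, -0.8) ⇒ out
candidate 3: (m,n)=(-6,-7) → π∥ = -6-7·λ ≈ -17.326238, π⊥ = -6-7·λ' ≈ -1.673762 ∉ [-1.6, -0.8) ⇒ out
candidate 4: (m,n)=(-1,-1) → π∥ = -1-1·λ ≈ -2.618034, π⊥ = -1-1·λ' ≈ -0.381966 ∉ [-1.6, -0.8) ⇒ out
candidate 5: (m,n)=(4,8) → π∥ = 4+8·λ ≈ 16.944272, π⊥ = 4+8·λ' ≈ -0.944272 ∈ [-1.6, -0.8) ⇒ IN Λ
candidate 6: (m,n)=(8,1) → π∥ = 8+1·λ ≈ 9.618034, π⊥ = 8+1·λ' ≈ 7.381966 ∉ [-1.6, -0.8) ⇒ out
candidate 7: (m,n)=(-5,-6) → π∥ = -5-6·λ ≈ -14.708204, π⊥ = -5-6·λ' ≈ -1.291796 ∈ [-1.6, -0.8) ⇒ IN Λ
candidate 8: (m,n)=(-3,-1) → π∥ = -3-1·λ ≈ -4.618034, π⊥ = -3-1·λ' ≈ -2.381966 ∉ [-1.6, -0.8) ⇒ out
candidate 9: (m,n)=(7,0) → π∥ = 7+0·λ ≈ 7.000000, π⊥ = 7+0·λ' ≈ 7.000000 ∉ [-1.6, -0.8) ⇒ out

1, 5, 7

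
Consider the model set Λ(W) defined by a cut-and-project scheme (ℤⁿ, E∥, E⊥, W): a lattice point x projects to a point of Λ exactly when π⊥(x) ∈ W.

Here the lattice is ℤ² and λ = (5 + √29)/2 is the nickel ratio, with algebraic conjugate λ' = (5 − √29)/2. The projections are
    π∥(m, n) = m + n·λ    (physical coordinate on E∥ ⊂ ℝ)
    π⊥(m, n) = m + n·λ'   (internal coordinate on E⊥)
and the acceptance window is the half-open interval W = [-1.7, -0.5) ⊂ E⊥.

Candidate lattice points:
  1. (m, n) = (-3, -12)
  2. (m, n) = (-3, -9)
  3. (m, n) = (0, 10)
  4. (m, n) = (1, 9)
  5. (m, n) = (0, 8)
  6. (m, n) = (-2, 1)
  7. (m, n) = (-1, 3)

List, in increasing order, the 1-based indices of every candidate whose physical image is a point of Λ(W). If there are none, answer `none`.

1, 2, 4, 5, 7

Compute λ' = (5−√29)/2 = -0.1926, so π⊥(m,n) = m -0.1926·n.
#1 (-3,-12): internal coord -3 + (-12)·λ' = -0.6890; -0.6890 ∈ [-1.7, -0.5) → IN Λ
#2 (-3,-9): internal coord -3 + (-9)·λ' = -1.2668; -1.2668 ∈ [-1.7, -0.5) → IN Λ
#3 (0,10): internal coord 0 + (10)·λ' = -1.9258; -1.9258 ∉ [-1.7, -0.5) → out
#4 (1,9): internal coord 1 + (9)·λ' = -0.7332; -0.7332 ∈ [-1.7, -0.5) → IN Λ
#5 (0,8): internal coord 0 + (8)·λ' = -1.5407; -1.5407 ∈ [-1.7, -0.5) → IN Λ
#6 (-2,1): internal coord -2 + (1)·λ' = -2.1926; -2.1926 ∉ [-1.7, -0.5) → out
#7 (-1,3): internal coord -1 + (3)·λ' = -1.5777; -1.5777 ∈ [-1.7, -0.5) → IN Λ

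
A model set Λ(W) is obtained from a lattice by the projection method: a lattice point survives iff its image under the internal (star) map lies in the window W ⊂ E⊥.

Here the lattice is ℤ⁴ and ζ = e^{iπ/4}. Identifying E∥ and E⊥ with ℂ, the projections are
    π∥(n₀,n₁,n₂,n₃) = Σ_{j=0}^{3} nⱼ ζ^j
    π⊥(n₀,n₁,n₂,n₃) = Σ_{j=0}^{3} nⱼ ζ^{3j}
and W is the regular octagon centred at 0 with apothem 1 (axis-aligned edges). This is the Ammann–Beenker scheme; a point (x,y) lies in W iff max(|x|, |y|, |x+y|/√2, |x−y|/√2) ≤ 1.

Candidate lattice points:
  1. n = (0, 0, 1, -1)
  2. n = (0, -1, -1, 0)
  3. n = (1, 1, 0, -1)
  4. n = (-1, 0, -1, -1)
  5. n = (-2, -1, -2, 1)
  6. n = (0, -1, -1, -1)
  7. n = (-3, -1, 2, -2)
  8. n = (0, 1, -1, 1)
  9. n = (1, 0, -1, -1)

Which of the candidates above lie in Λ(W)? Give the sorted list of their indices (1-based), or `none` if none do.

2, 3, 6, 9

π⊥(n) = n₀ + n₁ζ³ + n₂ζ⁶ + n₃ζ⁹ where ζ = e^{iπ/4}.
#1 (0, 0, 1, -1): internal (-0.70711, -1.70711); octagon support 1.70711 vs apothem 1 → ∉ W
#2 (0, -1, -1, 0): internal (0.70711, 0.29289); octagon support 0.70711 vs apothem 1 → ∈ W
#3 (1, 1, 0, -1): internal (-0.41421, 0.00000); octagon support 0.41421 vs apothem 1 → ∈ W
#4 (-1, 0, -1, -1): internal (-1.70711, 0.29289); octagon support 1.70711 vs apothem 1 → ∉ W
#5 (-2, -1, -2, 1): internal (-0.58579, 2.00000); octagon support 2.00000 vs apothem 1 → ∉ W
#6 (0, -1, -1, -1): internal (0.00000, -0.41421); octagon support 0.41421 vs apothem 1 → ∈ W
#7 (-3, -1, 2, -2): internal (-3.70711, -4.12132); octagon support 5.53553 vs apothem 1 → ∉ W
#8 (0, 1, -1, 1): internal (0.00000, 2.41421); octagon support 2.41421 vs apothem 1 → ∉ W
#9 (1, 0, -1, -1): internal (0.29289, 0.29289); octagon support 0.41421 vs apothem 1 → ∈ W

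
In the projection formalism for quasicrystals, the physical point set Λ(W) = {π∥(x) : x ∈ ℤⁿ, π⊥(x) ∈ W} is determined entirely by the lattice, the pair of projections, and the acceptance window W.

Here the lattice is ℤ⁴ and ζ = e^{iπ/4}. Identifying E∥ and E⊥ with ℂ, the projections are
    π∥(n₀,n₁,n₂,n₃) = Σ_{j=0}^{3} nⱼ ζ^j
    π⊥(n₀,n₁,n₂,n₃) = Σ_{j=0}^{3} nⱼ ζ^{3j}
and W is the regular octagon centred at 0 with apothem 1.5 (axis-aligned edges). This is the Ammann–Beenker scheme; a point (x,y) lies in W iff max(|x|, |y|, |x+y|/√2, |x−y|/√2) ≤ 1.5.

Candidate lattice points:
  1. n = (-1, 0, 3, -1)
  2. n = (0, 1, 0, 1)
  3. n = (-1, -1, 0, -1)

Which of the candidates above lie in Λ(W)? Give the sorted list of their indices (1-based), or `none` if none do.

2

π⊥(n) = n₀ + n₁ζ³ + n₂ζ⁶ + n₃ζ⁹ where ζ = e^{iπ/4}.
#1 (-1, 0, 3, -1): internal (-1.7071, -3.7071); octagon support 3.8284 vs apothem 1.5 → ∉ W
#2 (0, 1, 0, 1): internal (0.0000, 1.4142); octagon support 1.4142 vs apothem 1.5 → ∈ W
#3 (-1, -1, 0, -1): internal (-1.0000, -1.4142); octagon support 1.7071 vs apothem 1.5 → ∉ W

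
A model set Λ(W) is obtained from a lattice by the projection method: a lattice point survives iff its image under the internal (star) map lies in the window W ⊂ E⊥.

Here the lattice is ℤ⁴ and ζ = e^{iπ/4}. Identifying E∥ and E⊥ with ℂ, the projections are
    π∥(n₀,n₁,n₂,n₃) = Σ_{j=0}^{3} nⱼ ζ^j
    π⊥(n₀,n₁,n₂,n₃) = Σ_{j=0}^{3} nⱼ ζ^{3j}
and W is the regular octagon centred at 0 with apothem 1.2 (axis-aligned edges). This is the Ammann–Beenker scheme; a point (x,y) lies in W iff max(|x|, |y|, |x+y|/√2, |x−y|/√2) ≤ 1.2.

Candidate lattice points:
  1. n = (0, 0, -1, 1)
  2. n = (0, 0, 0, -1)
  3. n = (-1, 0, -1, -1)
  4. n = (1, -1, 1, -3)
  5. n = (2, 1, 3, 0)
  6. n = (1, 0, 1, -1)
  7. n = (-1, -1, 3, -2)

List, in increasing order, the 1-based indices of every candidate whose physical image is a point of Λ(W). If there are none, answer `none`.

Internal map: ζ^{3j} for j=0..3 gives (1,0), (−√2/2,√2/2), (0,−1), (√2/2,√2/2).
candidate 1: n = (0, 0, -1, 1) → π⊥ ≈ (+0.707107, +1.707107); max(|x|,|y|,|x±y|/√2) = 1.707107 > 1.2 ⇒ ∉ W
candidate 2: n = (0, 0, 0, -1) → π⊥ ≈ (-0.707107, -0.707107); max(|x|,|y|,|x±y|/√2) = 1.000000 ≤ 1.2 ⇒ ∈ W
candidate 3: n = (-1, 0, -1, -1) → π⊥ ≈ (-1.707107, +0.292893); max(|x|,|y|,|x±y|/√2) = 1.707107 > 1.2 ⇒ ∉ W
candidate 4: n = (1, -1, 1, -3) → π⊥ ≈ (-0.414214, -3.828427); max(|x|,|y|,|x±y|/√2) = 3.828427 > 1.2 ⇒ ∉ W
candidate 5: n = (2, 1, 3, 0) → π⊥ ≈ (+1.292893, -2.292893); max(|x|,|y|,|x±y|/√2) = 2.535534 > 1.2 ⇒ ∉ W
candidate 6: n = (1, 0, 1, -1) → π⊥ ≈ (+0.292893, -1.707107); max(|x|,|y|,|x±y|/√2) = 1.707107 > 1.2 ⇒ ∉ W
candidate 7: n = (-1, -1, 3, -2) → π⊥ ≈ (-1.707107, -5.121320); max(|x|,|y|,|x±y|/√2) = 5.121320 > 1.2 ⇒ ∉ W

2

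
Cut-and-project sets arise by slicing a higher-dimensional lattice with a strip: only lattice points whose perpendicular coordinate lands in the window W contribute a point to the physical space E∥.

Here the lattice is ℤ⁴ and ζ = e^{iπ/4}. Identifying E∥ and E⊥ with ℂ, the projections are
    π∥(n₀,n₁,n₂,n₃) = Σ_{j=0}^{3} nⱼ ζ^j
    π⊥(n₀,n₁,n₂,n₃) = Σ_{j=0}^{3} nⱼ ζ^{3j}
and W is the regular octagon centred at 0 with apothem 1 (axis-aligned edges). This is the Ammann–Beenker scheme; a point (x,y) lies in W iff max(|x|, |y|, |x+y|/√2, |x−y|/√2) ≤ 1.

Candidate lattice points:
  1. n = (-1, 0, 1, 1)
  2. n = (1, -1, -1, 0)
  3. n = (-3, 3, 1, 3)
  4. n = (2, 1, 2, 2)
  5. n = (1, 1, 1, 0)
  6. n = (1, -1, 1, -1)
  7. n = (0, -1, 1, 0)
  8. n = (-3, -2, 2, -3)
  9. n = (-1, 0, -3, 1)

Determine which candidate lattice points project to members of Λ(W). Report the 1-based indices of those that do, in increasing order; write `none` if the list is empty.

π⊥(n) = n₀ + n₁ζ³ + n₂ζ⁶ + n₃ζ⁹ where ζ = e^{iπ/4}.
#1 (-1, 0, 1, 1): internal (-0.292893, -0.292893); octagon support 0.414214 vs apothem 1 → ∈ W
#2 (1, -1, -1, 0): internal (1.707107, 0.292893); octagon support 1.707107 vs apothem 1 → ∉ W
#3 (-3, 3, 1, 3): internal (-3.000000, 3.242641); octagon support 4.414214 vs apothem 1 → ∉ W
#4 (2, 1, 2, 2): internal (2.707107, 0.121320); octagon support 2.707107 vs apothem 1 → ∉ W
#5 (1, 1, 1, 0): internal (0.292893, -0.292893); octagon support 0.414214 vs apothem 1 → ∈ W
#6 (1, -1, 1, -1): internal (1.000000, -2.414214); octagon support 2.414214 vs apothem 1 → ∉ W
#7 (0, -1, 1, 0): internal (0.707107, -1.707107); octagon support 1.707107 vs apothem 1 → ∉ W
#8 (-3, -2, 2, -3): internal (-3.707107, -5.535534); octagon support 6.535534 vs apothem 1 → ∉ W
#9 (-1, 0, -3, 1): internal (-0.292893, 3.707107); octagon support 3.707107 vs apothem 1 → ∉ W

1, 5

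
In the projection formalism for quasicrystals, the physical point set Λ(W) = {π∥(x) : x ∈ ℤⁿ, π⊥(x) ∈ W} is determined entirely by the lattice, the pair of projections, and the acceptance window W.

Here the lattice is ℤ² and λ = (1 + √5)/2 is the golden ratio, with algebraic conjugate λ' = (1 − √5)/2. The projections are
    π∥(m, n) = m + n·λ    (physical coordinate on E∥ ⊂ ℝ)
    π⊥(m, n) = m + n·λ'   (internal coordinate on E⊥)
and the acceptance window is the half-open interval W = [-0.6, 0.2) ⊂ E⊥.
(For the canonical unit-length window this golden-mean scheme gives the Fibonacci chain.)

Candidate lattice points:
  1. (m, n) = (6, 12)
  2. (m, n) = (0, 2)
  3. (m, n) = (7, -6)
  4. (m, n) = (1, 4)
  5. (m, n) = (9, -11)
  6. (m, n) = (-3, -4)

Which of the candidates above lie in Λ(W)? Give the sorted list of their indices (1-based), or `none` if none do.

6

λ' = (1−√5)/2 ≈ -0.61803.
[1] lift (6,12): star map gives -1.41641; window check -0.6 ≤ -1.41641 < 0.2 is false → out
[2] lift (0,2): star map gives -1.23607; window check -0.6 ≤ -1.23607 < 0.2 is false → out
[3] lift (7,-6): star map gives 10.70820; window check -0.6 ≤ 10.70820 < 0.2 is false → out
[4] lift (1,4): star map gives -1.47214; window check -0.6 ≤ -1.47214 < 0.2 is false → out
[5] lift (9,-11): star map gives 15.79837; window check -0.6 ≤ 15.79837 < 0.2 is false → out
[6] lift (-3,-4): star map gives -0.52786; window check -0.6 ≤ -0.52786 < 0.2 is true → IN Λ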